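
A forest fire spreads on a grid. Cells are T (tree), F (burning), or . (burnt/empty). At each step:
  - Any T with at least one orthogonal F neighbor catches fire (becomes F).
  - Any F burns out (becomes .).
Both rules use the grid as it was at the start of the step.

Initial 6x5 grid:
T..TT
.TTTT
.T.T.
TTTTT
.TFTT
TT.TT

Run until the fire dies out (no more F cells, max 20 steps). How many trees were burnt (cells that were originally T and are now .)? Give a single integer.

Step 1: +3 fires, +1 burnt (F count now 3)
Step 2: +5 fires, +3 burnt (F count now 5)
Step 3: +6 fires, +5 burnt (F count now 6)
Step 4: +2 fires, +6 burnt (F count now 2)
Step 5: +3 fires, +2 burnt (F count now 3)
Step 6: +1 fires, +3 burnt (F count now 1)
Step 7: +0 fires, +1 burnt (F count now 0)
Fire out after step 7
Initially T: 21, now '.': 29
Total burnt (originally-T cells now '.'): 20

Answer: 20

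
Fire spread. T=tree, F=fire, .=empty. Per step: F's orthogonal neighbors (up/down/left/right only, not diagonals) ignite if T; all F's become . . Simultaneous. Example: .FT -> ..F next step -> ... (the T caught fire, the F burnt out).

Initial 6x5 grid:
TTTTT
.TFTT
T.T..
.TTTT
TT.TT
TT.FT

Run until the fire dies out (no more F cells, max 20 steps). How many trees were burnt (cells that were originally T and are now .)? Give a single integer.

Answer: 20

Derivation:
Step 1: +6 fires, +2 burnt (F count now 6)
Step 2: +6 fires, +6 burnt (F count now 6)
Step 3: +4 fires, +6 burnt (F count now 4)
Step 4: +1 fires, +4 burnt (F count now 1)
Step 5: +2 fires, +1 burnt (F count now 2)
Step 6: +1 fires, +2 burnt (F count now 1)
Step 7: +0 fires, +1 burnt (F count now 0)
Fire out after step 7
Initially T: 21, now '.': 29
Total burnt (originally-T cells now '.'): 20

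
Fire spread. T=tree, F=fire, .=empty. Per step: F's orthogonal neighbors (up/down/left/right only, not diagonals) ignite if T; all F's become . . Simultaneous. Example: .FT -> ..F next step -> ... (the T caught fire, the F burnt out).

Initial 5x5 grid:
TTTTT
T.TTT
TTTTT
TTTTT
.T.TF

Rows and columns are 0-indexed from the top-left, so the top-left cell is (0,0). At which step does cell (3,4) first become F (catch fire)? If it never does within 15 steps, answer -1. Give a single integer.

Step 1: cell (3,4)='F' (+2 fires, +1 burnt)
  -> target ignites at step 1
Step 2: cell (3,4)='.' (+2 fires, +2 burnt)
Step 3: cell (3,4)='.' (+3 fires, +2 burnt)
Step 4: cell (3,4)='.' (+4 fires, +3 burnt)
Step 5: cell (3,4)='.' (+5 fires, +4 burnt)
Step 6: cell (3,4)='.' (+2 fires, +5 burnt)
Step 7: cell (3,4)='.' (+2 fires, +2 burnt)
Step 8: cell (3,4)='.' (+1 fires, +2 burnt)
Step 9: cell (3,4)='.' (+0 fires, +1 burnt)
  fire out at step 9

1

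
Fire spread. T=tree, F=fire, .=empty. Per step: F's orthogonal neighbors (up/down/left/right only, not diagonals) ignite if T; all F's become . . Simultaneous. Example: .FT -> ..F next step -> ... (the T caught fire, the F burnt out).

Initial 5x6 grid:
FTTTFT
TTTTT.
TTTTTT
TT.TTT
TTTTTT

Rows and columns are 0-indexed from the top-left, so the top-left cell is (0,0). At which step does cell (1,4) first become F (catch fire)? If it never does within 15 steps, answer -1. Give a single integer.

Step 1: cell (1,4)='F' (+5 fires, +2 burnt)
  -> target ignites at step 1
Step 2: cell (1,4)='.' (+5 fires, +5 burnt)
Step 3: cell (1,4)='.' (+6 fires, +5 burnt)
Step 4: cell (1,4)='.' (+6 fires, +6 burnt)
Step 5: cell (1,4)='.' (+3 fires, +6 burnt)
Step 6: cell (1,4)='.' (+1 fires, +3 burnt)
Step 7: cell (1,4)='.' (+0 fires, +1 burnt)
  fire out at step 7

1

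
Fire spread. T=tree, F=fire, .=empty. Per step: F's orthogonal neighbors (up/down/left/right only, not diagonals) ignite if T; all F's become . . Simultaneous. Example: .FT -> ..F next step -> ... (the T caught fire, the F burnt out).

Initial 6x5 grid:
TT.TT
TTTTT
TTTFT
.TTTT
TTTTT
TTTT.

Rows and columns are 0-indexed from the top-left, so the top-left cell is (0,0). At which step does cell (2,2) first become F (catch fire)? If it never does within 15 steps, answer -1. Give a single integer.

Step 1: cell (2,2)='F' (+4 fires, +1 burnt)
  -> target ignites at step 1
Step 2: cell (2,2)='.' (+7 fires, +4 burnt)
Step 3: cell (2,2)='.' (+7 fires, +7 burnt)
Step 4: cell (2,2)='.' (+4 fires, +7 burnt)
Step 5: cell (2,2)='.' (+3 fires, +4 burnt)
Step 6: cell (2,2)='.' (+1 fires, +3 burnt)
Step 7: cell (2,2)='.' (+0 fires, +1 burnt)
  fire out at step 7

1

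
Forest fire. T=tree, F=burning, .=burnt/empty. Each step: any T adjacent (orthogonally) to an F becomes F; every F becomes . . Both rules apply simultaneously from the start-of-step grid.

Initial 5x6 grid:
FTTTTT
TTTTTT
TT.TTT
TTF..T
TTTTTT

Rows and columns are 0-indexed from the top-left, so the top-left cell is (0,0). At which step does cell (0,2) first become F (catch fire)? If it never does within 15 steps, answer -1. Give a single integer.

Step 1: cell (0,2)='T' (+4 fires, +2 burnt)
Step 2: cell (0,2)='F' (+7 fires, +4 burnt)
  -> target ignites at step 2
Step 3: cell (0,2)='.' (+4 fires, +7 burnt)
Step 4: cell (0,2)='.' (+3 fires, +4 burnt)
Step 5: cell (0,2)='.' (+4 fires, +3 burnt)
Step 6: cell (0,2)='.' (+3 fires, +4 burnt)
Step 7: cell (0,2)='.' (+0 fires, +3 burnt)
  fire out at step 7

2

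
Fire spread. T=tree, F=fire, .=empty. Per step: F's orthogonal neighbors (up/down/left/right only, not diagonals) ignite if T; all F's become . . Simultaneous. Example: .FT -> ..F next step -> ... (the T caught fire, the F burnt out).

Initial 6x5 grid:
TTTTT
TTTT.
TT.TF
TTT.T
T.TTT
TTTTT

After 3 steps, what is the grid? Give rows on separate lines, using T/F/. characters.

Step 1: 2 trees catch fire, 1 burn out
  TTTTT
  TTTT.
  TT.F.
  TTT.F
  T.TTT
  TTTTT
Step 2: 2 trees catch fire, 2 burn out
  TTTTT
  TTTF.
  TT...
  TTT..
  T.TTF
  TTTTT
Step 3: 4 trees catch fire, 2 burn out
  TTTFT
  TTF..
  TT...
  TTT..
  T.TF.
  TTTTF

TTTFT
TTF..
TT...
TTT..
T.TF.
TTTTF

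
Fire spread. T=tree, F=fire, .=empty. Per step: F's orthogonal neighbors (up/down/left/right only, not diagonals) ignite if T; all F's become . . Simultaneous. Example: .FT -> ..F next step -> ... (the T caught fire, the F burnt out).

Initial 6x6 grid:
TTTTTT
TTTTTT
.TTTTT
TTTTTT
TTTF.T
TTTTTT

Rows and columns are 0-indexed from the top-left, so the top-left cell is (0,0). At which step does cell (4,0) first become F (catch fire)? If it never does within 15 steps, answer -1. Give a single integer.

Step 1: cell (4,0)='T' (+3 fires, +1 burnt)
Step 2: cell (4,0)='T' (+6 fires, +3 burnt)
Step 3: cell (4,0)='F' (+8 fires, +6 burnt)
  -> target ignites at step 3
Step 4: cell (4,0)='.' (+8 fires, +8 burnt)
Step 5: cell (4,0)='.' (+4 fires, +8 burnt)
Step 6: cell (4,0)='.' (+3 fires, +4 burnt)
Step 7: cell (4,0)='.' (+1 fires, +3 burnt)
Step 8: cell (4,0)='.' (+0 fires, +1 burnt)
  fire out at step 8

3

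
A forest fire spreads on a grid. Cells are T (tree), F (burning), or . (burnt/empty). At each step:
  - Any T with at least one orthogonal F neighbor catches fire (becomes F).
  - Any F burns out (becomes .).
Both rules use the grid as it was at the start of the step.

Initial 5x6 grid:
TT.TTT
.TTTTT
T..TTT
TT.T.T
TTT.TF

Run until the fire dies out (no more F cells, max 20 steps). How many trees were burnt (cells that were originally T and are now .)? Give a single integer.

Answer: 16

Derivation:
Step 1: +2 fires, +1 burnt (F count now 2)
Step 2: +1 fires, +2 burnt (F count now 1)
Step 3: +2 fires, +1 burnt (F count now 2)
Step 4: +3 fires, +2 burnt (F count now 3)
Step 5: +3 fires, +3 burnt (F count now 3)
Step 6: +2 fires, +3 burnt (F count now 2)
Step 7: +1 fires, +2 burnt (F count now 1)
Step 8: +1 fires, +1 burnt (F count now 1)
Step 9: +1 fires, +1 burnt (F count now 1)
Step 10: +0 fires, +1 burnt (F count now 0)
Fire out after step 10
Initially T: 22, now '.': 24
Total burnt (originally-T cells now '.'): 16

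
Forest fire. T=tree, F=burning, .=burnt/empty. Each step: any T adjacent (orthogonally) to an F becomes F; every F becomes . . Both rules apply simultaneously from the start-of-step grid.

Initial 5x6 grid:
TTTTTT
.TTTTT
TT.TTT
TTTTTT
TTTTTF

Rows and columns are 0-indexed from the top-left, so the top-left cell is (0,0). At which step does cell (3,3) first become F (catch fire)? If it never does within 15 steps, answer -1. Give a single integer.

Step 1: cell (3,3)='T' (+2 fires, +1 burnt)
Step 2: cell (3,3)='T' (+3 fires, +2 burnt)
Step 3: cell (3,3)='F' (+4 fires, +3 burnt)
  -> target ignites at step 3
Step 4: cell (3,3)='.' (+5 fires, +4 burnt)
Step 5: cell (3,3)='.' (+4 fires, +5 burnt)
Step 6: cell (3,3)='.' (+4 fires, +4 burnt)
Step 7: cell (3,3)='.' (+3 fires, +4 burnt)
Step 8: cell (3,3)='.' (+1 fires, +3 burnt)
Step 9: cell (3,3)='.' (+1 fires, +1 burnt)
Step 10: cell (3,3)='.' (+0 fires, +1 burnt)
  fire out at step 10

3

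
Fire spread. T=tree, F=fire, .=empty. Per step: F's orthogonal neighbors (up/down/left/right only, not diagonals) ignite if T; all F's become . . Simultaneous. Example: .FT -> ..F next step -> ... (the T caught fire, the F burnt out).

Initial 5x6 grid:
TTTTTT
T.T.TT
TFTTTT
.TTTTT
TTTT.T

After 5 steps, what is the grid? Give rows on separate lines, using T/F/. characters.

Step 1: 3 trees catch fire, 1 burn out
  TTTTTT
  T.T.TT
  F.FTTT
  .FTTTT
  TTTT.T
Step 2: 5 trees catch fire, 3 burn out
  TTTTTT
  F.F.TT
  ...FTT
  ..FTTT
  TFTT.T
Step 3: 6 trees catch fire, 5 burn out
  FTFTTT
  ....TT
  ....FT
  ...FTT
  F.FT.T
Step 4: 6 trees catch fire, 6 burn out
  .F.FTT
  ....FT
  .....F
  ....FT
  ...F.T
Step 5: 3 trees catch fire, 6 burn out
  ....FT
  .....F
  ......
  .....F
  .....T

....FT
.....F
......
.....F
.....T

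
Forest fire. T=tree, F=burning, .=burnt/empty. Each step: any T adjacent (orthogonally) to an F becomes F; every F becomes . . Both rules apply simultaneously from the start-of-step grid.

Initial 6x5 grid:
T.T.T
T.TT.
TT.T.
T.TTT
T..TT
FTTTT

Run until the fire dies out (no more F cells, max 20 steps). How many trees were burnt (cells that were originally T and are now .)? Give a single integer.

Answer: 19

Derivation:
Step 1: +2 fires, +1 burnt (F count now 2)
Step 2: +2 fires, +2 burnt (F count now 2)
Step 3: +2 fires, +2 burnt (F count now 2)
Step 4: +4 fires, +2 burnt (F count now 4)
Step 5: +3 fires, +4 burnt (F count now 3)
Step 6: +3 fires, +3 burnt (F count now 3)
Step 7: +1 fires, +3 burnt (F count now 1)
Step 8: +1 fires, +1 burnt (F count now 1)
Step 9: +1 fires, +1 burnt (F count now 1)
Step 10: +0 fires, +1 burnt (F count now 0)
Fire out after step 10
Initially T: 20, now '.': 29
Total burnt (originally-T cells now '.'): 19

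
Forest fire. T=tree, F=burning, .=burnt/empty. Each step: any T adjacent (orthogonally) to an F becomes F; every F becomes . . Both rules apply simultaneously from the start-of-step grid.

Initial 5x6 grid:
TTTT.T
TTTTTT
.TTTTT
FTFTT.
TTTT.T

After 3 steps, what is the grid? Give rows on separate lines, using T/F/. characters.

Step 1: 5 trees catch fire, 2 burn out
  TTTT.T
  TTTTTT
  .TFTTT
  .F.FT.
  FTFT.T
Step 2: 6 trees catch fire, 5 burn out
  TTTT.T
  TTFTTT
  .F.FTT
  ....F.
  .F.F.T
Step 3: 4 trees catch fire, 6 burn out
  TTFT.T
  TF.FTT
  ....FT
  ......
  .....T

TTFT.T
TF.FTT
....FT
......
.....T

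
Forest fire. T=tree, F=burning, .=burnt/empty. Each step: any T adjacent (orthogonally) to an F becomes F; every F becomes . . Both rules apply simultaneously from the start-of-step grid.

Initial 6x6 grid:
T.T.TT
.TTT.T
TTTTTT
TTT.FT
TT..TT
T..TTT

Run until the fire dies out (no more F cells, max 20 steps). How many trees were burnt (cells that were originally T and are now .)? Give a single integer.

Answer: 25

Derivation:
Step 1: +3 fires, +1 burnt (F count now 3)
Step 2: +4 fires, +3 burnt (F count now 4)
Step 3: +5 fires, +4 burnt (F count now 5)
Step 4: +4 fires, +5 burnt (F count now 4)
Step 5: +5 fires, +4 burnt (F count now 5)
Step 6: +2 fires, +5 burnt (F count now 2)
Step 7: +1 fires, +2 burnt (F count now 1)
Step 8: +1 fires, +1 burnt (F count now 1)
Step 9: +0 fires, +1 burnt (F count now 0)
Fire out after step 9
Initially T: 26, now '.': 35
Total burnt (originally-T cells now '.'): 25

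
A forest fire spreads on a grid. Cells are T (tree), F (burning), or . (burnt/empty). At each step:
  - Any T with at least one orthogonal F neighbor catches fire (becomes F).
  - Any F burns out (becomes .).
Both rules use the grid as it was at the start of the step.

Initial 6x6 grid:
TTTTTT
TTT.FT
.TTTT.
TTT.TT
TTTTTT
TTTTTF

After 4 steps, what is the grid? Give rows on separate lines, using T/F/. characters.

Step 1: 5 trees catch fire, 2 burn out
  TTTTFT
  TTT..F
  .TTTF.
  TTT.TT
  TTTTTF
  TTTTF.
Step 2: 7 trees catch fire, 5 burn out
  TTTF.F
  TTT...
  .TTF..
  TTT.FF
  TTTTF.
  TTTF..
Step 3: 4 trees catch fire, 7 burn out
  TTF...
  TTT...
  .TF...
  TTT...
  TTTF..
  TTF...
Step 4: 6 trees catch fire, 4 burn out
  TF....
  TTF...
  .F....
  TTF...
  TTF...
  TF....

TF....
TTF...
.F....
TTF...
TTF...
TF....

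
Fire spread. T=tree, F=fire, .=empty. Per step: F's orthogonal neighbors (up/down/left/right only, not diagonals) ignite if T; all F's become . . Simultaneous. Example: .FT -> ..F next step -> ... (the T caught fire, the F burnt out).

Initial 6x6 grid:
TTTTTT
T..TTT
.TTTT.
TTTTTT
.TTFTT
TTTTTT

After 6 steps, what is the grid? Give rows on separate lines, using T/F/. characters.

Step 1: 4 trees catch fire, 1 burn out
  TTTTTT
  T..TTT
  .TTTT.
  TTTFTT
  .TF.FT
  TTTFTT
Step 2: 7 trees catch fire, 4 burn out
  TTTTTT
  T..TTT
  .TTFT.
  TTF.FT
  .F...F
  TTF.FT
Step 3: 7 trees catch fire, 7 burn out
  TTTTTT
  T..FTT
  .TF.F.
  TF...F
  ......
  TF...F
Step 4: 5 trees catch fire, 7 burn out
  TTTFTT
  T...FT
  .F....
  F.....
  ......
  F.....
Step 5: 3 trees catch fire, 5 burn out
  TTF.FT
  T....F
  ......
  ......
  ......
  ......
Step 6: 2 trees catch fire, 3 burn out
  TF...F
  T.....
  ......
  ......
  ......
  ......

TF...F
T.....
......
......
......
......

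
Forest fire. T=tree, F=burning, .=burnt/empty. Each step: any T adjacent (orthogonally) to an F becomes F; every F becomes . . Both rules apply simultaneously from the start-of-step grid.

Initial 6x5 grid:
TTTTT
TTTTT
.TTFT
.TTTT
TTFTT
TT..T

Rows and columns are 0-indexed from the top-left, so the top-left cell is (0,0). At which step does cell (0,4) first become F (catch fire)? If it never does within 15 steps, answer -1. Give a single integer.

Step 1: cell (0,4)='T' (+7 fires, +2 burnt)
Step 2: cell (0,4)='T' (+9 fires, +7 burnt)
Step 3: cell (0,4)='F' (+5 fires, +9 burnt)
  -> target ignites at step 3
Step 4: cell (0,4)='.' (+2 fires, +5 burnt)
Step 5: cell (0,4)='.' (+1 fires, +2 burnt)
Step 6: cell (0,4)='.' (+0 fires, +1 burnt)
  fire out at step 6

3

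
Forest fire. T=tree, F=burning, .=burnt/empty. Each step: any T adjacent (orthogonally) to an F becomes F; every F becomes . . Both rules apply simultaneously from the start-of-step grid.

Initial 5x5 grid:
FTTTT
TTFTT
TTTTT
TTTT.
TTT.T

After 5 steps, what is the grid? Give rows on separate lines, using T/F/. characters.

Step 1: 6 trees catch fire, 2 burn out
  .FFTT
  FF.FT
  TTFTT
  TTTT.
  TTT.T
Step 2: 6 trees catch fire, 6 burn out
  ...FT
  ....F
  FF.FT
  TTFT.
  TTT.T
Step 3: 6 trees catch fire, 6 burn out
  ....F
  .....
  ....F
  FF.F.
  TTF.T
Step 4: 2 trees catch fire, 6 burn out
  .....
  .....
  .....
  .....
  FF..T
Step 5: 0 trees catch fire, 2 burn out
  .....
  .....
  .....
  .....
  ....T

.....
.....
.....
.....
....T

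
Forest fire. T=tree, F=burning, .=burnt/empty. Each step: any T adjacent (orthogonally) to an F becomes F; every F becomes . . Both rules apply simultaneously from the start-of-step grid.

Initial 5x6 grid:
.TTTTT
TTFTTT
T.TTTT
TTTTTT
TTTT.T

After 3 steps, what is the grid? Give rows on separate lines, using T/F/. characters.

Step 1: 4 trees catch fire, 1 burn out
  .TFTTT
  TF.FTT
  T.FTTT
  TTTTTT
  TTTT.T
Step 2: 6 trees catch fire, 4 burn out
  .F.FTT
  F...FT
  T..FTT
  TTFTTT
  TTTT.T
Step 3: 7 trees catch fire, 6 burn out
  ....FT
  .....F
  F...FT
  TF.FTT
  TTFT.T

....FT
.....F
F...FT
TF.FTT
TTFT.T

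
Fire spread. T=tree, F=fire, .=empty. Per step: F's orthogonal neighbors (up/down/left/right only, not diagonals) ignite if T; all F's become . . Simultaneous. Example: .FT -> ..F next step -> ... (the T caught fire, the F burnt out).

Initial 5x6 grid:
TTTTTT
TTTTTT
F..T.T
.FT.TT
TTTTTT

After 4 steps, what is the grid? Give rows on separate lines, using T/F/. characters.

Step 1: 3 trees catch fire, 2 burn out
  TTTTTT
  FTTTTT
  ...T.T
  ..F.TT
  TFTTTT
Step 2: 4 trees catch fire, 3 burn out
  FTTTTT
  .FTTTT
  ...T.T
  ....TT
  F.FTTT
Step 3: 3 trees catch fire, 4 burn out
  .FTTTT
  ..FTTT
  ...T.T
  ....TT
  ...FTT
Step 4: 3 trees catch fire, 3 burn out
  ..FTTT
  ...FTT
  ...T.T
  ....TT
  ....FT

..FTTT
...FTT
...T.T
....TT
....FT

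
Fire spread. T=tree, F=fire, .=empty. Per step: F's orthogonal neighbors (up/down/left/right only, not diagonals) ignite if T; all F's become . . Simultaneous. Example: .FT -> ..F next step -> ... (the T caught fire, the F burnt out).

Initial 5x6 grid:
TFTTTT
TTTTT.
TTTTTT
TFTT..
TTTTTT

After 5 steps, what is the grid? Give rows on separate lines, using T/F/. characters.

Step 1: 7 trees catch fire, 2 burn out
  F.FTTT
  TFTTT.
  TFTTTT
  F.FT..
  TFTTTT
Step 2: 8 trees catch fire, 7 burn out
  ...FTT
  F.FTT.
  F.FTTT
  ...F..
  F.FTTT
Step 3: 4 trees catch fire, 8 burn out
  ....FT
  ...FT.
  ...FTT
  ......
  ...FTT
Step 4: 4 trees catch fire, 4 burn out
  .....F
  ....F.
  ....FT
  ......
  ....FT
Step 5: 2 trees catch fire, 4 burn out
  ......
  ......
  .....F
  ......
  .....F

......
......
.....F
......
.....F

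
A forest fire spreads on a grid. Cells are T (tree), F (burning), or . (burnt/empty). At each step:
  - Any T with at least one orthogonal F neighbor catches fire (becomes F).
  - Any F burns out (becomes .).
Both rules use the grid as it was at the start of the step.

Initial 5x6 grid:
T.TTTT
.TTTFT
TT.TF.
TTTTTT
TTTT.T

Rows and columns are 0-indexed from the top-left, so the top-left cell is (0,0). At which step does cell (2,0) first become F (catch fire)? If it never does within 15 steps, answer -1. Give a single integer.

Step 1: cell (2,0)='T' (+5 fires, +2 burnt)
Step 2: cell (2,0)='T' (+5 fires, +5 burnt)
Step 3: cell (2,0)='T' (+5 fires, +5 burnt)
Step 4: cell (2,0)='T' (+3 fires, +5 burnt)
Step 5: cell (2,0)='F' (+3 fires, +3 burnt)
  -> target ignites at step 5
Step 6: cell (2,0)='.' (+1 fires, +3 burnt)
Step 7: cell (2,0)='.' (+0 fires, +1 burnt)
  fire out at step 7

5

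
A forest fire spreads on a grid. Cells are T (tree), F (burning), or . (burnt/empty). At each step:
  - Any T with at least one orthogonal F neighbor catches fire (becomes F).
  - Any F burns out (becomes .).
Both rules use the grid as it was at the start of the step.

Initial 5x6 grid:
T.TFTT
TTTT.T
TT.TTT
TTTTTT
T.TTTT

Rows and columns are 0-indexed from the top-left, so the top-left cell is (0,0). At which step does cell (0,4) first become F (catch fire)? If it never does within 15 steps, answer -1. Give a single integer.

Step 1: cell (0,4)='F' (+3 fires, +1 burnt)
  -> target ignites at step 1
Step 2: cell (0,4)='.' (+3 fires, +3 burnt)
Step 3: cell (0,4)='.' (+4 fires, +3 burnt)
Step 4: cell (0,4)='.' (+6 fires, +4 burnt)
Step 5: cell (0,4)='.' (+6 fires, +6 burnt)
Step 6: cell (0,4)='.' (+2 fires, +6 burnt)
Step 7: cell (0,4)='.' (+1 fires, +2 burnt)
Step 8: cell (0,4)='.' (+0 fires, +1 burnt)
  fire out at step 8

1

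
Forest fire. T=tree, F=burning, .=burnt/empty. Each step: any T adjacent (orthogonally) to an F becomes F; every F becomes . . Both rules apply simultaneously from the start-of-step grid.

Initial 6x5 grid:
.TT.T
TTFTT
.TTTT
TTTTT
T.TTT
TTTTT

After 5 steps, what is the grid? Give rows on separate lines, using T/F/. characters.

Step 1: 4 trees catch fire, 1 burn out
  .TF.T
  TF.FT
  .TFTT
  TTTTT
  T.TTT
  TTTTT
Step 2: 6 trees catch fire, 4 burn out
  .F..T
  F...F
  .F.FT
  TTFTT
  T.TTT
  TTTTT
Step 3: 5 trees catch fire, 6 burn out
  ....F
  .....
  ....F
  TF.FT
  T.FTT
  TTTTT
Step 4: 4 trees catch fire, 5 burn out
  .....
  .....
  .....
  F...F
  T..FT
  TTFTT
Step 5: 4 trees catch fire, 4 burn out
  .....
  .....
  .....
  .....
  F...F
  TF.FT

.....
.....
.....
.....
F...F
TF.FT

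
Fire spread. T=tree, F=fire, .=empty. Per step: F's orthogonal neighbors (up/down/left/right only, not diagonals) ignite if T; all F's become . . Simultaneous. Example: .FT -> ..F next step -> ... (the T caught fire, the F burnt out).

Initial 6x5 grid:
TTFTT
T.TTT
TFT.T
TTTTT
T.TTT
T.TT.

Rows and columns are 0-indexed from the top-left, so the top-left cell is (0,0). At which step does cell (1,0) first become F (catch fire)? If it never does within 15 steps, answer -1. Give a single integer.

Step 1: cell (1,0)='T' (+6 fires, +2 burnt)
Step 2: cell (1,0)='F' (+6 fires, +6 burnt)
  -> target ignites at step 2
Step 3: cell (1,0)='.' (+4 fires, +6 burnt)
Step 4: cell (1,0)='.' (+5 fires, +4 burnt)
Step 5: cell (1,0)='.' (+2 fires, +5 burnt)
Step 6: cell (1,0)='.' (+0 fires, +2 burnt)
  fire out at step 6

2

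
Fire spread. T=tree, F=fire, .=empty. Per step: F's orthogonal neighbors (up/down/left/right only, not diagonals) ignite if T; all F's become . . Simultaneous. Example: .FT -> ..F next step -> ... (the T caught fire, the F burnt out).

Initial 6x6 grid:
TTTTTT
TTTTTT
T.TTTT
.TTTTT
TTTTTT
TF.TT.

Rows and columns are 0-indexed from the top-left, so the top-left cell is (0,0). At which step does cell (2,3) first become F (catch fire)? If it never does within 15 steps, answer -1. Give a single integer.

Step 1: cell (2,3)='T' (+2 fires, +1 burnt)
Step 2: cell (2,3)='T' (+3 fires, +2 burnt)
Step 3: cell (2,3)='T' (+2 fires, +3 burnt)
Step 4: cell (2,3)='T' (+4 fires, +2 burnt)
Step 5: cell (2,3)='F' (+5 fires, +4 burnt)
  -> target ignites at step 5
Step 6: cell (2,3)='.' (+5 fires, +5 burnt)
Step 7: cell (2,3)='.' (+5 fires, +5 burnt)
Step 8: cell (2,3)='.' (+4 fires, +5 burnt)
Step 9: cell (2,3)='.' (+1 fires, +4 burnt)
Step 10: cell (2,3)='.' (+0 fires, +1 burnt)
  fire out at step 10

5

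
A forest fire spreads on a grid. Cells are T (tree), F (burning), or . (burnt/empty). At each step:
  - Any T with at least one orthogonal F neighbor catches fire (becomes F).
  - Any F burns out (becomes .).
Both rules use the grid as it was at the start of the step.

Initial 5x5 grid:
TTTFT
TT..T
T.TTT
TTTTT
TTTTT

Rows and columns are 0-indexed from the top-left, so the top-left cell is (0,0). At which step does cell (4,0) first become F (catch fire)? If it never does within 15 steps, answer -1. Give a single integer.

Step 1: cell (4,0)='T' (+2 fires, +1 burnt)
Step 2: cell (4,0)='T' (+2 fires, +2 burnt)
Step 3: cell (4,0)='T' (+3 fires, +2 burnt)
Step 4: cell (4,0)='T' (+3 fires, +3 burnt)
Step 5: cell (4,0)='T' (+4 fires, +3 burnt)
Step 6: cell (4,0)='T' (+3 fires, +4 burnt)
Step 7: cell (4,0)='F' (+3 fires, +3 burnt)
  -> target ignites at step 7
Step 8: cell (4,0)='.' (+1 fires, +3 burnt)
Step 9: cell (4,0)='.' (+0 fires, +1 burnt)
  fire out at step 9

7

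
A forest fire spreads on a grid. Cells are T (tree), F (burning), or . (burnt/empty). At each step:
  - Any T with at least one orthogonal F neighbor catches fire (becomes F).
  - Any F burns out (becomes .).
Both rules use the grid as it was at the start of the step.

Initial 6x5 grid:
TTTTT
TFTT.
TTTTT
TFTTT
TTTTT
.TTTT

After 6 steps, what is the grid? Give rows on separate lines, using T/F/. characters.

Step 1: 7 trees catch fire, 2 burn out
  TFTTT
  F.FT.
  TFTTT
  F.FTT
  TFTTT
  .TTTT
Step 2: 9 trees catch fire, 7 burn out
  F.FTT
  ...F.
  F.FTT
  ...FT
  F.FTT
  .FTTT
Step 3: 5 trees catch fire, 9 burn out
  ...FT
  .....
  ...FT
  ....F
  ...FT
  ..FTT
Step 4: 4 trees catch fire, 5 burn out
  ....F
  .....
  ....F
  .....
  ....F
  ...FT
Step 5: 1 trees catch fire, 4 burn out
  .....
  .....
  .....
  .....
  .....
  ....F
Step 6: 0 trees catch fire, 1 burn out
  .....
  .....
  .....
  .....
  .....
  .....

.....
.....
.....
.....
.....
.....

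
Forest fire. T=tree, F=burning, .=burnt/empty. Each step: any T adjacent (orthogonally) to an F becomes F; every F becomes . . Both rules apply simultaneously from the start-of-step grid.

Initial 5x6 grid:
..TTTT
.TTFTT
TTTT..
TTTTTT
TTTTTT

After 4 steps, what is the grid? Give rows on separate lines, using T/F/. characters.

Step 1: 4 trees catch fire, 1 burn out
  ..TFTT
  .TF.FT
  TTTF..
  TTTTTT
  TTTTTT
Step 2: 6 trees catch fire, 4 burn out
  ..F.FT
  .F...F
  TTF...
  TTTFTT
  TTTTTT
Step 3: 5 trees catch fire, 6 burn out
  .....F
  ......
  TF....
  TTF.FT
  TTTFTT
Step 4: 5 trees catch fire, 5 burn out
  ......
  ......
  F.....
  TF...F
  TTF.FT

......
......
F.....
TF...F
TTF.FT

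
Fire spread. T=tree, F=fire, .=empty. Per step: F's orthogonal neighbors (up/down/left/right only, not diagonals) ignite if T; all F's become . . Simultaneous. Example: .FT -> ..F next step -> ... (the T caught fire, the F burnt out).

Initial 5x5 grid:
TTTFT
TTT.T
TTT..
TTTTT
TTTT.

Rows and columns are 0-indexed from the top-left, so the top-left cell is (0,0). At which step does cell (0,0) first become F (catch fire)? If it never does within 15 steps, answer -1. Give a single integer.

Step 1: cell (0,0)='T' (+2 fires, +1 burnt)
Step 2: cell (0,0)='T' (+3 fires, +2 burnt)
Step 3: cell (0,0)='F' (+3 fires, +3 burnt)
  -> target ignites at step 3
Step 4: cell (0,0)='.' (+3 fires, +3 burnt)
Step 5: cell (0,0)='.' (+4 fires, +3 burnt)
Step 6: cell (0,0)='.' (+4 fires, +4 burnt)
Step 7: cell (0,0)='.' (+1 fires, +4 burnt)
Step 8: cell (0,0)='.' (+0 fires, +1 burnt)
  fire out at step 8

3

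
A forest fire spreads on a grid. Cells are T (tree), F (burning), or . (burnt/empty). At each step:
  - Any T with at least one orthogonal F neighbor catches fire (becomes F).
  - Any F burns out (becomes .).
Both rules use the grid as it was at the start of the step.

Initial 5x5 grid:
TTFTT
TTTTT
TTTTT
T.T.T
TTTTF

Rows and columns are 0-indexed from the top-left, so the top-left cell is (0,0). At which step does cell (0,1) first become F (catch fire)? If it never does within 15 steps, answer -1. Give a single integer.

Step 1: cell (0,1)='F' (+5 fires, +2 burnt)
  -> target ignites at step 1
Step 2: cell (0,1)='.' (+7 fires, +5 burnt)
Step 3: cell (0,1)='.' (+6 fires, +7 burnt)
Step 4: cell (0,1)='.' (+2 fires, +6 burnt)
Step 5: cell (0,1)='.' (+1 fires, +2 burnt)
Step 6: cell (0,1)='.' (+0 fires, +1 burnt)
  fire out at step 6

1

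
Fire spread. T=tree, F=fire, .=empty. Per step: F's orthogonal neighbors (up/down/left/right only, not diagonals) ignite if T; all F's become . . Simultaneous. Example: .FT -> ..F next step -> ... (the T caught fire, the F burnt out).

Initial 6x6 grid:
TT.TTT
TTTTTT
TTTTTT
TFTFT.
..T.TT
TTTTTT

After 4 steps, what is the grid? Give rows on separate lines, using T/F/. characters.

Step 1: 5 trees catch fire, 2 burn out
  TT.TTT
  TTTTTT
  TFTFTT
  F.F.F.
  ..T.TT
  TTTTTT
Step 2: 7 trees catch fire, 5 burn out
  TT.TTT
  TFTFTT
  F.F.FT
  ......
  ..F.FT
  TTTTTT
Step 3: 9 trees catch fire, 7 burn out
  TF.FTT
  F.F.FT
  .....F
  ......
  .....F
  TTFTFT
Step 4: 6 trees catch fire, 9 burn out
  F...FT
  .....F
  ......
  ......
  ......
  TF.F.F

F...FT
.....F
......
......
......
TF.F.F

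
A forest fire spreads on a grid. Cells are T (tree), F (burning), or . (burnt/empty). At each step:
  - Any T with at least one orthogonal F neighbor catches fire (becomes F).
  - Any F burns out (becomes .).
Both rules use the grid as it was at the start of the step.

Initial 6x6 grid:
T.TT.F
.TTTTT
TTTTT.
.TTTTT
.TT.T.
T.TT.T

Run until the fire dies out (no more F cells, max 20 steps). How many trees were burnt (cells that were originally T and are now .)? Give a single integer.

Step 1: +1 fires, +1 burnt (F count now 1)
Step 2: +1 fires, +1 burnt (F count now 1)
Step 3: +2 fires, +1 burnt (F count now 2)
Step 4: +4 fires, +2 burnt (F count now 4)
Step 5: +6 fires, +4 burnt (F count now 6)
Step 6: +2 fires, +6 burnt (F count now 2)
Step 7: +3 fires, +2 burnt (F count now 3)
Step 8: +2 fires, +3 burnt (F count now 2)
Step 9: +1 fires, +2 burnt (F count now 1)
Step 10: +0 fires, +1 burnt (F count now 0)
Fire out after step 10
Initially T: 25, now '.': 33
Total burnt (originally-T cells now '.'): 22

Answer: 22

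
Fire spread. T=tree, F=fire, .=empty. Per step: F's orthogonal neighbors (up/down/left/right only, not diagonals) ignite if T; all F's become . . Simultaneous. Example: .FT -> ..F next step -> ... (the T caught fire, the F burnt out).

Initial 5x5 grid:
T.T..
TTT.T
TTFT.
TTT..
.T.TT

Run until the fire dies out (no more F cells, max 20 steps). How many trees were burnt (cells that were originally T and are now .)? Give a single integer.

Answer: 12

Derivation:
Step 1: +4 fires, +1 burnt (F count now 4)
Step 2: +4 fires, +4 burnt (F count now 4)
Step 3: +3 fires, +4 burnt (F count now 3)
Step 4: +1 fires, +3 burnt (F count now 1)
Step 5: +0 fires, +1 burnt (F count now 0)
Fire out after step 5
Initially T: 15, now '.': 22
Total burnt (originally-T cells now '.'): 12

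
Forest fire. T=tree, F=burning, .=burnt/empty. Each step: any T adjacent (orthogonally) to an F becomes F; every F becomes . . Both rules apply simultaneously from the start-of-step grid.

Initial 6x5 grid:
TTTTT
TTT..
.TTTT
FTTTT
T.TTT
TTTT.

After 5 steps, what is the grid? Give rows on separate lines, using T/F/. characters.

Step 1: 2 trees catch fire, 1 burn out
  TTTTT
  TTT..
  .TTTT
  .FTTT
  F.TTT
  TTTT.
Step 2: 3 trees catch fire, 2 burn out
  TTTTT
  TTT..
  .FTTT
  ..FTT
  ..TTT
  FTTT.
Step 3: 5 trees catch fire, 3 burn out
  TTTTT
  TFT..
  ..FTT
  ...FT
  ..FTT
  .FTT.
Step 4: 7 trees catch fire, 5 burn out
  TFTTT
  F.F..
  ...FT
  ....F
  ...FT
  ..FT.
Step 5: 5 trees catch fire, 7 burn out
  F.FTT
  .....
  ....F
  .....
  ....F
  ...F.

F.FTT
.....
....F
.....
....F
...F.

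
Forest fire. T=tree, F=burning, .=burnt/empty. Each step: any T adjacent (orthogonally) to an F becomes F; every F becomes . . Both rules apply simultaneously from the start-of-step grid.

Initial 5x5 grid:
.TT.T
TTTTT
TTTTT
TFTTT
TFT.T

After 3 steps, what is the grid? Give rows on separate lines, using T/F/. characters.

Step 1: 5 trees catch fire, 2 burn out
  .TT.T
  TTTTT
  TFTTT
  F.FTT
  F.F.T
Step 2: 4 trees catch fire, 5 burn out
  .TT.T
  TFTTT
  F.FTT
  ...FT
  ....T
Step 3: 5 trees catch fire, 4 burn out
  .FT.T
  F.FTT
  ...FT
  ....F
  ....T

.FT.T
F.FTT
...FT
....F
....T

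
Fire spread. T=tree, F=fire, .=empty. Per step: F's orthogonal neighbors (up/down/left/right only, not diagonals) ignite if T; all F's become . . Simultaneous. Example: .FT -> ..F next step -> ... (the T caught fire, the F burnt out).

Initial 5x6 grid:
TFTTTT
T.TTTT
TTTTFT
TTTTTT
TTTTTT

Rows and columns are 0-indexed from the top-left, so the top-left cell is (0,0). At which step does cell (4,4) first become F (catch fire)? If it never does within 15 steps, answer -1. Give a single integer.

Step 1: cell (4,4)='T' (+6 fires, +2 burnt)
Step 2: cell (4,4)='F' (+10 fires, +6 burnt)
  -> target ignites at step 2
Step 3: cell (4,4)='.' (+6 fires, +10 burnt)
Step 4: cell (4,4)='.' (+3 fires, +6 burnt)
Step 5: cell (4,4)='.' (+2 fires, +3 burnt)
Step 6: cell (4,4)='.' (+0 fires, +2 burnt)
  fire out at step 6

2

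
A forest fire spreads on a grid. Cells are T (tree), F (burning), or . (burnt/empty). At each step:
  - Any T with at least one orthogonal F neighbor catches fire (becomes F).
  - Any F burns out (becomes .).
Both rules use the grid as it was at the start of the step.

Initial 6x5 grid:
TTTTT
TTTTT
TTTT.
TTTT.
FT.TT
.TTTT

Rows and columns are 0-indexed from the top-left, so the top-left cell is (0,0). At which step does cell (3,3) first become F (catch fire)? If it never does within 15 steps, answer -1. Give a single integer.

Step 1: cell (3,3)='T' (+2 fires, +1 burnt)
Step 2: cell (3,3)='T' (+3 fires, +2 burnt)
Step 3: cell (3,3)='T' (+4 fires, +3 burnt)
Step 4: cell (3,3)='F' (+5 fires, +4 burnt)
  -> target ignites at step 4
Step 5: cell (3,3)='.' (+5 fires, +5 burnt)
Step 6: cell (3,3)='.' (+3 fires, +5 burnt)
Step 7: cell (3,3)='.' (+2 fires, +3 burnt)
Step 8: cell (3,3)='.' (+1 fires, +2 burnt)
Step 9: cell (3,3)='.' (+0 fires, +1 burnt)
  fire out at step 9

4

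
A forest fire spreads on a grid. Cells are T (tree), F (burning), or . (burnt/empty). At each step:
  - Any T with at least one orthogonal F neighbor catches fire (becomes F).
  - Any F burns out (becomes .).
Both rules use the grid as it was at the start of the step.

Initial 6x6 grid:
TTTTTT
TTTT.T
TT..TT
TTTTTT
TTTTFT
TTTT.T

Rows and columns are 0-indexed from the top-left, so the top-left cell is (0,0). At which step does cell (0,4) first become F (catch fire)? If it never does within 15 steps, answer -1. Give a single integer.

Step 1: cell (0,4)='T' (+3 fires, +1 burnt)
Step 2: cell (0,4)='T' (+6 fires, +3 burnt)
Step 3: cell (0,4)='T' (+4 fires, +6 burnt)
Step 4: cell (0,4)='T' (+4 fires, +4 burnt)
Step 5: cell (0,4)='T' (+4 fires, +4 burnt)
Step 6: cell (0,4)='F' (+3 fires, +4 burnt)
  -> target ignites at step 6
Step 7: cell (0,4)='.' (+4 fires, +3 burnt)
Step 8: cell (0,4)='.' (+3 fires, +4 burnt)
Step 9: cell (0,4)='.' (+0 fires, +3 burnt)
  fire out at step 9

6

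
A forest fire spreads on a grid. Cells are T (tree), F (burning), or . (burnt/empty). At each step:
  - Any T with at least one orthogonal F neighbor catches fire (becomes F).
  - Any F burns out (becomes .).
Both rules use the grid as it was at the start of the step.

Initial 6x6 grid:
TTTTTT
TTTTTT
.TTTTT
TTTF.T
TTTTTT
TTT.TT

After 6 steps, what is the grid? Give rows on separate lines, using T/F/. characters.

Step 1: 3 trees catch fire, 1 burn out
  TTTTTT
  TTTTTT
  .TTFTT
  TTF..T
  TTTFTT
  TTT.TT
Step 2: 6 trees catch fire, 3 burn out
  TTTTTT
  TTTFTT
  .TF.FT
  TF...T
  TTF.FT
  TTT.TT
Step 3: 10 trees catch fire, 6 burn out
  TTTFTT
  TTF.FT
  .F...F
  F....T
  TF...F
  TTF.FT
Step 4: 8 trees catch fire, 10 burn out
  TTF.FT
  TF...F
  ......
  .....F
  F.....
  TF...F
Step 5: 4 trees catch fire, 8 burn out
  TF...F
  F.....
  ......
  ......
  ......
  F.....
Step 6: 1 trees catch fire, 4 burn out
  F.....
  ......
  ......
  ......
  ......
  ......

F.....
......
......
......
......
......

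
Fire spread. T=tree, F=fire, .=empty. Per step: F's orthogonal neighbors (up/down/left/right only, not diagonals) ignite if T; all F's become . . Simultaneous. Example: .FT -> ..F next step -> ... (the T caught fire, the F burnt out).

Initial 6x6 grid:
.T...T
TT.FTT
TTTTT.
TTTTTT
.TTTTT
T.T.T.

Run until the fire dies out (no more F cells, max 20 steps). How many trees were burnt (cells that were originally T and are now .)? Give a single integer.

Step 1: +2 fires, +1 burnt (F count now 2)
Step 2: +4 fires, +2 burnt (F count now 4)
Step 3: +5 fires, +4 burnt (F count now 5)
Step 4: +6 fires, +5 burnt (F count now 6)
Step 5: +7 fires, +6 burnt (F count now 7)
Step 6: +0 fires, +7 burnt (F count now 0)
Fire out after step 6
Initially T: 25, now '.': 35
Total burnt (originally-T cells now '.'): 24

Answer: 24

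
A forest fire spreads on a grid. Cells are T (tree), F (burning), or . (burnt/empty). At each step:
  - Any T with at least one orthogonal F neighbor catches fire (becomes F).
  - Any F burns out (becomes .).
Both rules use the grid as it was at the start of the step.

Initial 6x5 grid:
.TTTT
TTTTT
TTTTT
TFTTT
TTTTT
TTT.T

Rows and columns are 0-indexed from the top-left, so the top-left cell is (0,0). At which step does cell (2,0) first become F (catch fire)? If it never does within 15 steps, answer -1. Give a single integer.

Step 1: cell (2,0)='T' (+4 fires, +1 burnt)
Step 2: cell (2,0)='F' (+7 fires, +4 burnt)
  -> target ignites at step 2
Step 3: cell (2,0)='.' (+8 fires, +7 burnt)
Step 4: cell (2,0)='.' (+4 fires, +8 burnt)
Step 5: cell (2,0)='.' (+3 fires, +4 burnt)
Step 6: cell (2,0)='.' (+1 fires, +3 burnt)
Step 7: cell (2,0)='.' (+0 fires, +1 burnt)
  fire out at step 7

2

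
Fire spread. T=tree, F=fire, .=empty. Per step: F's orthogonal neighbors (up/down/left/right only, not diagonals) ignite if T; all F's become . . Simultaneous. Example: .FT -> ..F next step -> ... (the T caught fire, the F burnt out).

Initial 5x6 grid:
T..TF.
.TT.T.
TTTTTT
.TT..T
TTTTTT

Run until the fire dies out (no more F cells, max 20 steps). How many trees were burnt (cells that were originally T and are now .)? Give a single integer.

Step 1: +2 fires, +1 burnt (F count now 2)
Step 2: +1 fires, +2 burnt (F count now 1)
Step 3: +2 fires, +1 burnt (F count now 2)
Step 4: +2 fires, +2 burnt (F count now 2)
Step 5: +4 fires, +2 burnt (F count now 4)
Step 6: +5 fires, +4 burnt (F count now 5)
Step 7: +2 fires, +5 burnt (F count now 2)
Step 8: +1 fires, +2 burnt (F count now 1)
Step 9: +0 fires, +1 burnt (F count now 0)
Fire out after step 9
Initially T: 20, now '.': 29
Total burnt (originally-T cells now '.'): 19

Answer: 19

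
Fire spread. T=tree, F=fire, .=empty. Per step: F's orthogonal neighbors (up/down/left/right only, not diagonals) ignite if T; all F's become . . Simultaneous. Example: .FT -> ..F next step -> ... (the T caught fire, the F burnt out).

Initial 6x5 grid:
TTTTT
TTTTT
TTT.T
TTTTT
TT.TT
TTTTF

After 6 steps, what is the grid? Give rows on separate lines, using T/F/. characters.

Step 1: 2 trees catch fire, 1 burn out
  TTTTT
  TTTTT
  TTT.T
  TTTTT
  TT.TF
  TTTF.
Step 2: 3 trees catch fire, 2 burn out
  TTTTT
  TTTTT
  TTT.T
  TTTTF
  TT.F.
  TTF..
Step 3: 3 trees catch fire, 3 burn out
  TTTTT
  TTTTT
  TTT.F
  TTTF.
  TT...
  TF...
Step 4: 4 trees catch fire, 3 burn out
  TTTTT
  TTTTF
  TTT..
  TTF..
  TF...
  F....
Step 5: 5 trees catch fire, 4 burn out
  TTTTF
  TTTF.
  TTF..
  TF...
  F....
  .....
Step 6: 4 trees catch fire, 5 burn out
  TTTF.
  TTF..
  TF...
  F....
  .....
  .....

TTTF.
TTF..
TF...
F....
.....
.....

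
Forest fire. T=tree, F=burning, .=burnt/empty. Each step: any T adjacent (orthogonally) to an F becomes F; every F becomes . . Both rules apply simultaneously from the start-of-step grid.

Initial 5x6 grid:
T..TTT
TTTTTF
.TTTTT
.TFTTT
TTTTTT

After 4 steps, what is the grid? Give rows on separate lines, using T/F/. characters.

Step 1: 7 trees catch fire, 2 burn out
  T..TTF
  TTTTF.
  .TFTTF
  .F.FTT
  TTFTTT
Step 2: 10 trees catch fire, 7 burn out
  T..TF.
  TTFF..
  .F.FF.
  ....FF
  TF.FTT
Step 3: 5 trees catch fire, 10 burn out
  T..F..
  TF....
  ......
  ......
  F...FF
Step 4: 1 trees catch fire, 5 burn out
  T.....
  F.....
  ......
  ......
  ......

T.....
F.....
......
......
......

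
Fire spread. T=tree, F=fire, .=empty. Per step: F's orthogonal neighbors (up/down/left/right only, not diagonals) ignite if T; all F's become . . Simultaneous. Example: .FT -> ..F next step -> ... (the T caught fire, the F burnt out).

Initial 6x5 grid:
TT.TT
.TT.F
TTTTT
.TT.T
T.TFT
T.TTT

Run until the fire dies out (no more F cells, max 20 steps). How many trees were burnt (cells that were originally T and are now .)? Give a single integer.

Answer: 19

Derivation:
Step 1: +5 fires, +2 burnt (F count now 5)
Step 2: +6 fires, +5 burnt (F count now 6)
Step 3: +2 fires, +6 burnt (F count now 2)
Step 4: +2 fires, +2 burnt (F count now 2)
Step 5: +2 fires, +2 burnt (F count now 2)
Step 6: +1 fires, +2 burnt (F count now 1)
Step 7: +1 fires, +1 burnt (F count now 1)
Step 8: +0 fires, +1 burnt (F count now 0)
Fire out after step 8
Initially T: 21, now '.': 28
Total burnt (originally-T cells now '.'): 19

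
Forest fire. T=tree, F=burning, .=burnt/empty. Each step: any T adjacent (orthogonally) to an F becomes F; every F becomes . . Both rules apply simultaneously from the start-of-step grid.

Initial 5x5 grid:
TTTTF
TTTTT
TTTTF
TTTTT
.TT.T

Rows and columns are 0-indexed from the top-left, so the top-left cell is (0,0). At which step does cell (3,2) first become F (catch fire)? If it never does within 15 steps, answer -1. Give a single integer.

Step 1: cell (3,2)='T' (+4 fires, +2 burnt)
Step 2: cell (3,2)='T' (+5 fires, +4 burnt)
Step 3: cell (3,2)='F' (+4 fires, +5 burnt)
  -> target ignites at step 3
Step 4: cell (3,2)='.' (+5 fires, +4 burnt)
Step 5: cell (3,2)='.' (+3 fires, +5 burnt)
Step 6: cell (3,2)='.' (+0 fires, +3 burnt)
  fire out at step 6

3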